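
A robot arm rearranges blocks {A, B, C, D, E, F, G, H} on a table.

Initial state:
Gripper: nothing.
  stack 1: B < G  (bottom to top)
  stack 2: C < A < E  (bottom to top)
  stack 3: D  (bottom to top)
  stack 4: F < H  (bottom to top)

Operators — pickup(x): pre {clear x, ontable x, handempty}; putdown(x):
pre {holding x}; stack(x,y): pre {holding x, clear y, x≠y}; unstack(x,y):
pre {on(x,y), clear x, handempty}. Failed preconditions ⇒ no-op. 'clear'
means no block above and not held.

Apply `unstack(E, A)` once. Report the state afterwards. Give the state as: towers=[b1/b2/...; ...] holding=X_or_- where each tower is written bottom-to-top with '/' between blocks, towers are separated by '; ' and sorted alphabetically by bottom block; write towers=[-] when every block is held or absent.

before: towers=[B/G; C/A/E; D; F/H] holding=-
pre[unstack(E, A)]: on(E,A) ok, clear(E) ok, handempty ok
all met → apply unstack(E, A)
after:  towers=[B/G; C/A; D; F/H] holding=E

towers=[B/G; C/A; D; F/H] holding=E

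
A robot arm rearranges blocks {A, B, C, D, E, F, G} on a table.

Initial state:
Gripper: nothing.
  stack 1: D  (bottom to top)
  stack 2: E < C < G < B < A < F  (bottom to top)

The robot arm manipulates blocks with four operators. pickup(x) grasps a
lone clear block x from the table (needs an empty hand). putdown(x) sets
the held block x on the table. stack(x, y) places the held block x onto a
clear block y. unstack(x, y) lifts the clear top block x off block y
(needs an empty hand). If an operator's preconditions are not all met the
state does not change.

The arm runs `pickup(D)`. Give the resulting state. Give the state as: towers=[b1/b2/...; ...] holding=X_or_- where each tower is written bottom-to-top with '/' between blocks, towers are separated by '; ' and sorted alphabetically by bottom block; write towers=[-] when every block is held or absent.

before: towers=[D; E/C/G/B/A/F] holding=-
pre[pickup(D)]: clear(D) ok, ontable(D) ok, handempty ok
all met → apply pickup(D)
after:  towers=[E/C/G/B/A/F] holding=D

towers=[E/C/G/B/A/F] holding=D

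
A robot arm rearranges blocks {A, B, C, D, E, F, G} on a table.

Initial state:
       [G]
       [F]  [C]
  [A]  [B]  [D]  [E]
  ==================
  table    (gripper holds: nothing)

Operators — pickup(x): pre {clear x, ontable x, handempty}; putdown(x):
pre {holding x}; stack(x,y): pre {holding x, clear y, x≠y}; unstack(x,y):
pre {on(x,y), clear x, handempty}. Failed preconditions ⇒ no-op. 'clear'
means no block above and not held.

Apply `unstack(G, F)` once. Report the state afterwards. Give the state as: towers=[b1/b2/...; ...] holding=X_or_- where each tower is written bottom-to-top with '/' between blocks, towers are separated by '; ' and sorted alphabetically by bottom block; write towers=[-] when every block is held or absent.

towers=[A; B/F; D/C; E] holding=G

before: towers=[A; B/F/G; D/C; E] holding=-
pre[unstack(G, F)]: on(G,F) yes, clear(G) yes, handempty yes
all met → apply unstack(G, F)
after:  towers=[A; B/F; D/C; E] holding=G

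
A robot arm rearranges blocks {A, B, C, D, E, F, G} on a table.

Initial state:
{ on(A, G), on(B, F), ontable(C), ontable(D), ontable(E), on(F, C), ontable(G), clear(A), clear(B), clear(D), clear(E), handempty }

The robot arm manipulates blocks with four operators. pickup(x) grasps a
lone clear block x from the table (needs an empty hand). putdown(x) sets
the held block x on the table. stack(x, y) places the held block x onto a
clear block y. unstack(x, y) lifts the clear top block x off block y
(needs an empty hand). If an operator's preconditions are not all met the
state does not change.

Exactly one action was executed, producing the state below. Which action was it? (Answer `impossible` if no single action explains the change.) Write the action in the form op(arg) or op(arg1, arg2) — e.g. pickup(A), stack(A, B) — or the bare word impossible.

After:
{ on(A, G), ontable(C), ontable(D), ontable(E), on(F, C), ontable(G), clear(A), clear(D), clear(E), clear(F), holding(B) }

unstack(B, F)

target: towers=[C/F; D; E; G/A] holding=B
     unstack(B, F) → towers=[C/F; D; E; G/A] holding=B  ← match
         pickup(D) → towers=[C/F/B; E; G/A] holding=D
     unstack(A, G) → towers=[C/F/B; D; E; G] holding=A
         pickup(E) → towers=[C/F/B; D; G/A] holding=E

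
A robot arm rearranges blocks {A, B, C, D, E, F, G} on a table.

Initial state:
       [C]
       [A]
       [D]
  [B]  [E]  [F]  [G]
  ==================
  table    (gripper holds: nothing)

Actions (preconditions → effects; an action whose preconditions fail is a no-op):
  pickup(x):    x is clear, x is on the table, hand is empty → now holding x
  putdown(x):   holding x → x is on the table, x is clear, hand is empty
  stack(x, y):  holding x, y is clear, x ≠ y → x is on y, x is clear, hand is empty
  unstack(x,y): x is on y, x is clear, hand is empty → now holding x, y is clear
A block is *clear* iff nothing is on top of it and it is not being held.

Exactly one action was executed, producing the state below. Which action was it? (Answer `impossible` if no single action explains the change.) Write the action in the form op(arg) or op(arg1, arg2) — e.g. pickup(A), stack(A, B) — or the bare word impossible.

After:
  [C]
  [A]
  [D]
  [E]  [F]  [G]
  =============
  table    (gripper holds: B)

pickup(B)

target: towers=[E/D/A/C; F; G] holding=B
         pickup(B) → towers=[E/D/A/C; F; G] holding=B  ← match
         pickup(F) → towers=[B; E/D/A/C; G] holding=F
         pickup(G) → towers=[B; E/D/A/C; F] holding=G
     unstack(C, A) → towers=[B; E/D/A; F; G] holding=C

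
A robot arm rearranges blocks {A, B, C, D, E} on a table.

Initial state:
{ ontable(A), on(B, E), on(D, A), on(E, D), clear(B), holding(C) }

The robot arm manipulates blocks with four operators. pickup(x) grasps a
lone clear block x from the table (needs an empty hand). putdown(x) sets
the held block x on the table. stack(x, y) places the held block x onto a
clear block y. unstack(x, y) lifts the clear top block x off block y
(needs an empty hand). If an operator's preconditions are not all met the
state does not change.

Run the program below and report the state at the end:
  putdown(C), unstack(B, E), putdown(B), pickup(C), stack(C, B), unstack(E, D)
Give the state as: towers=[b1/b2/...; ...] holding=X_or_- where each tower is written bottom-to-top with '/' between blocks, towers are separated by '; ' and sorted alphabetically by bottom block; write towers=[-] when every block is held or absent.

towers=[A/D; B/C] holding=E

step 1 (putdown(C)): towers=[A/D/E/B; C] holding=-
step 2 (unstack(B, E)): towers=[A/D/E; C] holding=B
step 3 (putdown(B)): towers=[A/D/E; B; C] holding=-
step 4 (pickup(C)): towers=[A/D/E; B] holding=C
step 5 (stack(C, B)): towers=[A/D/E; B/C] holding=-
step 6 (unstack(E, D)): towers=[A/D; B/C] holding=E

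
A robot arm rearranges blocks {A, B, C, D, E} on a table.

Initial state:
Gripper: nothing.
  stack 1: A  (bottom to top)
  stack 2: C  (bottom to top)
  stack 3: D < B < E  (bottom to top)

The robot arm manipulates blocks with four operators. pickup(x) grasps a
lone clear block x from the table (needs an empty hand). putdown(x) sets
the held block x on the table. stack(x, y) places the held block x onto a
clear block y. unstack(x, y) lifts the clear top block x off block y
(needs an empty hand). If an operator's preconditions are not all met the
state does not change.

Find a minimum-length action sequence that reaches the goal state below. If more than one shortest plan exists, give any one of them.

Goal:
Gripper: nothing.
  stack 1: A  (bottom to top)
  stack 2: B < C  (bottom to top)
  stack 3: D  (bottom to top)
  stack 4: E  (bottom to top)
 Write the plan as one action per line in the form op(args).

step 1 (unstack(E, B)): towers=[A; C; D/B] holding=E
step 2 (putdown(E)): towers=[A; C; D/B; E] holding=-
step 3 (unstack(B, D)): towers=[A; C; D; E] holding=B
step 4 (putdown(B)): towers=[A; B; C; D; E] holding=-
step 5 (pickup(C)): towers=[A; B; D; E] holding=C
step 6 (stack(C, B)): towers=[A; B/C; D; E] holding=-
goal check: towers=[A; B/C; D; E] holding=- — reached (length 6, optimal by BFS)

unstack(E, B)
putdown(E)
unstack(B, D)
putdown(B)
pickup(C)
stack(C, B)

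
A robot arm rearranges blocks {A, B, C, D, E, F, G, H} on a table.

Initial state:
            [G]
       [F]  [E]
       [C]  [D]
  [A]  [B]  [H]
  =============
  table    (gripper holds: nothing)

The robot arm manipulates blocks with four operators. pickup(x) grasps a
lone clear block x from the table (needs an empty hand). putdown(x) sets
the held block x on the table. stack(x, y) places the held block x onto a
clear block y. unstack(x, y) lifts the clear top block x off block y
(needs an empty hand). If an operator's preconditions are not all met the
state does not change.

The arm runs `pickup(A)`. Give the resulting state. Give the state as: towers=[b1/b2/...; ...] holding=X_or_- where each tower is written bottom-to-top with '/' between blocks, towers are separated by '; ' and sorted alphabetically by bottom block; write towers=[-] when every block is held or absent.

towers=[B/C/F; H/D/E/G] holding=A

before: towers=[A; B/C/F; H/D/E/G] holding=-
pre[pickup(A)]: clear(A) ✓, ontable(A) ✓, handempty ✓
all met → apply pickup(A)
after:  towers=[B/C/F; H/D/E/G] holding=A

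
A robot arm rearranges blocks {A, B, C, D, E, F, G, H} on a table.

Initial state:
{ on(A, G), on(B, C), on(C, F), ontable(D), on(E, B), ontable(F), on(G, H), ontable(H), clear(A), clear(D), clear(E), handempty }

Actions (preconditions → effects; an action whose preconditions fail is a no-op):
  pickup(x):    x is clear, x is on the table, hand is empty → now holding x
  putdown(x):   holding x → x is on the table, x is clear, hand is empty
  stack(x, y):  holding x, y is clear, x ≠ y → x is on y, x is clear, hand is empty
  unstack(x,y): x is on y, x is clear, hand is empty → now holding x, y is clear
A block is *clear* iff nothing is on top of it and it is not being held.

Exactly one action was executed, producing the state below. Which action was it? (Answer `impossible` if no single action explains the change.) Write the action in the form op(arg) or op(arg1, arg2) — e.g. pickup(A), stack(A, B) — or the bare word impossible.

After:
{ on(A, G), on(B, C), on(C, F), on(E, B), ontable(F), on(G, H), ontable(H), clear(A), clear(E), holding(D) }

pickup(D)

target: towers=[F/C/B/E; H/G/A] holding=D
     unstack(A, G) → towers=[D; F/C/B/E; H/G] holding=A
     unstack(E, B) → towers=[D; F/C/B; H/G/A] holding=E
         pickup(D) → towers=[F/C/B/E; H/G/A] holding=D  ← match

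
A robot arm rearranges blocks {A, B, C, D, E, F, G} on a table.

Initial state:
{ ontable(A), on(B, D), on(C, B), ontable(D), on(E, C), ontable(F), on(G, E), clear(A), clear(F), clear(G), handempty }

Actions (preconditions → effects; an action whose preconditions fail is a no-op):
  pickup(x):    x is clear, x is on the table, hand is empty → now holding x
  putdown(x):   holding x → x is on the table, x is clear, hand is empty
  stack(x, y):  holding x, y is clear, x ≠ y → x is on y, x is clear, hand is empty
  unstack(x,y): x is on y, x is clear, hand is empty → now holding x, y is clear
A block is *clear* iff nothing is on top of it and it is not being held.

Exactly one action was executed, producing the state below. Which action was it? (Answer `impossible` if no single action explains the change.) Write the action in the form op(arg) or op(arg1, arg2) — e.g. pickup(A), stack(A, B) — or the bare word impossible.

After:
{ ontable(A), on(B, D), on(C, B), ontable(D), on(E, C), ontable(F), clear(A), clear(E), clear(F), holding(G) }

target: towers=[A; D/B/C/E; F] holding=G
         pickup(F) → towers=[A; D/B/C/E/G] holding=F
     unstack(G, E) → towers=[A; D/B/C/E; F] holding=G  ← match
         pickup(A) → towers=[D/B/C/E/G; F] holding=A

unstack(G, E)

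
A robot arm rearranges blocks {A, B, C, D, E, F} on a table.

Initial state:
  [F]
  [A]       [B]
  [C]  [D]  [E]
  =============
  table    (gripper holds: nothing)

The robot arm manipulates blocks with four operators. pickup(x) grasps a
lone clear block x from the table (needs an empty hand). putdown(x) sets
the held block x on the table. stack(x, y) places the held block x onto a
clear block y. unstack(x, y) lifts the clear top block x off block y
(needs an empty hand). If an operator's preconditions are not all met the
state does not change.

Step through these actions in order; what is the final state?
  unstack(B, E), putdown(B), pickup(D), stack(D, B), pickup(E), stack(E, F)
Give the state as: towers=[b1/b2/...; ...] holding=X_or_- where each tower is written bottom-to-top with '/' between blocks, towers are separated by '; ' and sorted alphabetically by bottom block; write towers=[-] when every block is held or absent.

step 1 (unstack(B, E)): towers=[C/A/F; D; E] holding=B
step 2 (putdown(B)): towers=[B; C/A/F; D; E] holding=-
step 3 (pickup(D)): towers=[B; C/A/F; E] holding=D
step 4 (stack(D, B)): towers=[B/D; C/A/F; E] holding=-
step 5 (pickup(E)): towers=[B/D; C/A/F] holding=E
step 6 (stack(E, F)): towers=[B/D; C/A/F/E] holding=-

towers=[B/D; C/A/F/E] holding=-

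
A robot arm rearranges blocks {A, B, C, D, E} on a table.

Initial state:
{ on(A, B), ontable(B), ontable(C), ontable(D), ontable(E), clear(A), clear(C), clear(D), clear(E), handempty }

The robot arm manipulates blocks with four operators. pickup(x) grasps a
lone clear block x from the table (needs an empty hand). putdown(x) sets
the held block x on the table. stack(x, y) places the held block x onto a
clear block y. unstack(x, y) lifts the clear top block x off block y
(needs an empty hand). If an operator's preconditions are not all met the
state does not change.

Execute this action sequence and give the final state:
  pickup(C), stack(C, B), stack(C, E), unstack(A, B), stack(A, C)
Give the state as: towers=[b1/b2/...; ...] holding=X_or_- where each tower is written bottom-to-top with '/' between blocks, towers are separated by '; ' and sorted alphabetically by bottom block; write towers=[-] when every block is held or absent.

towers=[B; D; E/C/A] holding=-

step 1 (pickup(C)): towers=[B/A; D; E] holding=C
step 2 (stack(C, B)) [no-op]: towers=[B/A; D; E] holding=C
step 3 (stack(C, E)): towers=[B/A; D; E/C] holding=-
step 4 (unstack(A, B)): towers=[B; D; E/C] holding=A
step 5 (stack(A, C)): towers=[B; D; E/C/A] holding=-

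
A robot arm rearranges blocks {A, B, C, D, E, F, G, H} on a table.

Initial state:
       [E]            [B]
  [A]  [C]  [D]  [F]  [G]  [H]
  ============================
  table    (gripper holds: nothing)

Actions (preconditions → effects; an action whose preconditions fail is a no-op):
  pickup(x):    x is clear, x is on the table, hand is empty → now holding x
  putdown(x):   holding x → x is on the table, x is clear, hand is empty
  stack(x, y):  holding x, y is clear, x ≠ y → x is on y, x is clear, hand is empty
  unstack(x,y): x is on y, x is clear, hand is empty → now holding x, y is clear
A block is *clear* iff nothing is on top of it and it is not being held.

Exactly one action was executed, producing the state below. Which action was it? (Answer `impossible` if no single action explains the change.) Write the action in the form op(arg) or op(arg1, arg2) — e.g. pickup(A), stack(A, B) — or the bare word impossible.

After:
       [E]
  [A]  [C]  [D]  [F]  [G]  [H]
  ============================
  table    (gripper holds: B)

unstack(B, G)

target: towers=[A; C/E; D; F; G; H] holding=B
         pickup(A) → towers=[C/E; D; F; G/B; H] holding=A
     unstack(E, C) → towers=[A; C; D; F; G/B; H] holding=E
         pickup(H) → towers=[A; C/E; D; F; G/B] holding=H
     unstack(B, G) → towers=[A; C/E; D; F; G; H] holding=B  ← match
         pickup(F) → towers=[A; C/E; D; G/B; H] holding=F
         pickup(D) → towers=[A; C/E; F; G/B; H] holding=D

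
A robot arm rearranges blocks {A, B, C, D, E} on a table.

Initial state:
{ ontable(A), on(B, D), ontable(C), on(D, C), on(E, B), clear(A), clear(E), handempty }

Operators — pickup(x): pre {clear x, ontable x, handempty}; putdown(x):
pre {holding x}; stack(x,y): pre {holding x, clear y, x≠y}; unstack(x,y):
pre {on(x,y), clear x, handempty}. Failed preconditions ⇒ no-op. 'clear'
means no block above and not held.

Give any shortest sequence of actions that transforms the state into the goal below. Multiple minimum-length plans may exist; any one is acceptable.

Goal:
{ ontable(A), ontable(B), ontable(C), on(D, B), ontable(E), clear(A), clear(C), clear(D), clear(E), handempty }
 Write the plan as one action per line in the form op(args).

step 1 (unstack(E, B)): towers=[A; C/D/B] holding=E
step 2 (putdown(E)): towers=[A; C/D/B; E] holding=-
step 3 (unstack(B, D)): towers=[A; C/D; E] holding=B
step 4 (putdown(B)): towers=[A; B; C/D; E] holding=-
step 5 (unstack(D, C)): towers=[A; B; C; E] holding=D
step 6 (stack(D, B)): towers=[A; B/D; C; E] holding=-
goal check: towers=[A; B/D; C; E] holding=- — reached (length 6, optimal by BFS)

unstack(E, B)
putdown(E)
unstack(B, D)
putdown(B)
unstack(D, C)
stack(D, B)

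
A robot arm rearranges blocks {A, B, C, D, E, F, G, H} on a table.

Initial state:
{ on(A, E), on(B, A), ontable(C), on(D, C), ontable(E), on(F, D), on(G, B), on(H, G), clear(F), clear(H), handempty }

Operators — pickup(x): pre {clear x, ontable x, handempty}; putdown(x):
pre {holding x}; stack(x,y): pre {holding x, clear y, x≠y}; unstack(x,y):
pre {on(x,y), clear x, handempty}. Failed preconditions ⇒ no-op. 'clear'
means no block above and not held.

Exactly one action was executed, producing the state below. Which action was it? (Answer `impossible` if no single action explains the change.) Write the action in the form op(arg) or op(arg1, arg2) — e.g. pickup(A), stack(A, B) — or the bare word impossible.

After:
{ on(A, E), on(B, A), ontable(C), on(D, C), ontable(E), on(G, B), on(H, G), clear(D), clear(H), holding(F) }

target: towers=[C/D; E/A/B/G/H] holding=F
     unstack(H, G) → towers=[C/D/F; E/A/B/G] holding=H
     unstack(F, D) → towers=[C/D; E/A/B/G/H] holding=F  ← match

unstack(F, D)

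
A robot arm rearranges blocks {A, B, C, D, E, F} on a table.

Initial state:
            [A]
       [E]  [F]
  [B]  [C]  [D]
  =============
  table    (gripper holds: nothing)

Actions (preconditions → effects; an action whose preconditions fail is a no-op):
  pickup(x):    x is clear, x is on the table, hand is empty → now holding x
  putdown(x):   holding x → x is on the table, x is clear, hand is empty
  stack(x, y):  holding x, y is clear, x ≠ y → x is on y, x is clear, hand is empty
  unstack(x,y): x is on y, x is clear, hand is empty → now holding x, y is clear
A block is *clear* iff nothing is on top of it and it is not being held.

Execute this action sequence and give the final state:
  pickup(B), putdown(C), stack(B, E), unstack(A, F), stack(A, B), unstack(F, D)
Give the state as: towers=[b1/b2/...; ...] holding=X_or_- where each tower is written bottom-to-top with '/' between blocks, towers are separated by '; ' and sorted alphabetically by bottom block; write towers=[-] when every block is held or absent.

towers=[C/E/B/A; D] holding=F

step 1 (pickup(B)): towers=[C/E; D/F/A] holding=B
step 2 (putdown(C)) [no-op]: towers=[C/E; D/F/A] holding=B
step 3 (stack(B, E)): towers=[C/E/B; D/F/A] holding=-
step 4 (unstack(A, F)): towers=[C/E/B; D/F] holding=A
step 5 (stack(A, B)): towers=[C/E/B/A; D/F] holding=-
step 6 (unstack(F, D)): towers=[C/E/B/A; D] holding=F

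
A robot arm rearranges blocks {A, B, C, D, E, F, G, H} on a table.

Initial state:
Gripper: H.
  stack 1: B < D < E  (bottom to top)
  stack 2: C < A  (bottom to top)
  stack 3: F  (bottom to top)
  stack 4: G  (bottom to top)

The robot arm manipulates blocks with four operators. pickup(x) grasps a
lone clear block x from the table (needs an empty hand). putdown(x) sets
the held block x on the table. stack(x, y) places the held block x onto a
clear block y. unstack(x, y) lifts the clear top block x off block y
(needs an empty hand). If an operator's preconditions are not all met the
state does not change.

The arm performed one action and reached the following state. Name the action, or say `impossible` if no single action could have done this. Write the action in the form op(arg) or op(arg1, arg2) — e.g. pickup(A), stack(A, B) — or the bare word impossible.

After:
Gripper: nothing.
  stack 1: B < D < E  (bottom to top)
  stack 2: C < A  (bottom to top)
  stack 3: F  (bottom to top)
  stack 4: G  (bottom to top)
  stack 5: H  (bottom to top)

putdown(H)

target: towers=[B/D/E; C/A; F; G; H] holding=-
        putdown(H) → towers=[B/D/E; C/A; F; G; H] holding=-  ← match
       stack(H, G) → towers=[B/D/E; C/A; F; G/H] holding=-
       stack(H, A) → towers=[B/D/E; C/A/H; F; G] holding=-
       stack(H, E) → towers=[B/D/E/H; C/A; F; G] holding=-
       stack(H, F) → towers=[B/D/E; C/A; F/H; G] holding=-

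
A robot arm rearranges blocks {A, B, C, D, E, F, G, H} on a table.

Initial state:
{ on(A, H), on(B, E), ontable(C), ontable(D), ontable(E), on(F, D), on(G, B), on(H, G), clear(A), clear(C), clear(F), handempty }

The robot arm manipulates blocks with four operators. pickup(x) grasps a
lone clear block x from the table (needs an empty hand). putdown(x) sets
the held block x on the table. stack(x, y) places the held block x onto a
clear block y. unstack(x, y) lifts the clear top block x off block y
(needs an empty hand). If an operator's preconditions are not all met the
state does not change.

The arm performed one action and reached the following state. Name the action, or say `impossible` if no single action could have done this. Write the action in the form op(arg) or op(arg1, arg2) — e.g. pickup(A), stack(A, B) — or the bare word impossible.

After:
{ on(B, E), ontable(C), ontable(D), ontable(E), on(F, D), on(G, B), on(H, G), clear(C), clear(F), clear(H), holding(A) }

unstack(A, H)

target: towers=[C; D/F; E/B/G/H] holding=A
     unstack(A, H) → towers=[C; D/F; E/B/G/H] holding=A  ← match
     unstack(F, D) → towers=[C; D; E/B/G/H/A] holding=F
         pickup(C) → towers=[D/F; E/B/G/H/A] holding=C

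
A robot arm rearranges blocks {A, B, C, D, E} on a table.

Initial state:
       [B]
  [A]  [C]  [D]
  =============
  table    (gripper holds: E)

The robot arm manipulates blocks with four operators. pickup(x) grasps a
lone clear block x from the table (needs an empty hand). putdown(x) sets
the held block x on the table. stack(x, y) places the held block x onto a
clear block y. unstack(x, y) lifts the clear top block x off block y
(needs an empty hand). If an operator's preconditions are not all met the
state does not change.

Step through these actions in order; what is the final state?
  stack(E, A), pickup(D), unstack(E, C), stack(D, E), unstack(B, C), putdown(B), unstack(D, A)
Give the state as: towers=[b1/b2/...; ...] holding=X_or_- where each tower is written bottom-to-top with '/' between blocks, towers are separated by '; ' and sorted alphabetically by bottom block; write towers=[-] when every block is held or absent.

towers=[A/E/D; B; C] holding=-

step 1 (stack(E, A)): towers=[A/E; C/B; D] holding=-
step 2 (pickup(D)): towers=[A/E; C/B] holding=D
step 3 (unstack(E, C)) [no-op]: towers=[A/E; C/B] holding=D
step 4 (stack(D, E)): towers=[A/E/D; C/B] holding=-
step 5 (unstack(B, C)): towers=[A/E/D; C] holding=B
step 6 (putdown(B)): towers=[A/E/D; B; C] holding=-
step 7 (unstack(D, A)) [no-op]: towers=[A/E/D; B; C] holding=-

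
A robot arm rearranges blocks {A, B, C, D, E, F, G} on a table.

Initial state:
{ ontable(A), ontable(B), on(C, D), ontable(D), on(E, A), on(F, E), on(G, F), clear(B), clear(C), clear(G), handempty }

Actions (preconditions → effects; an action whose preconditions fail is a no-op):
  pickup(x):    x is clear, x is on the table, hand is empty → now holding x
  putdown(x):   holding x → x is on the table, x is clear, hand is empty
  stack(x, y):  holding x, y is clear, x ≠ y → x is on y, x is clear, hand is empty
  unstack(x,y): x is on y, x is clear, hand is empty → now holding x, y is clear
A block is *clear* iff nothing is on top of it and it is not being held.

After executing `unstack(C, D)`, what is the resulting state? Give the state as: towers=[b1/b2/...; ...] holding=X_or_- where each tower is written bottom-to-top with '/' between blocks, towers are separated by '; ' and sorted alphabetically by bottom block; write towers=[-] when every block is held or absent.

before: towers=[A/E/F/G; B; D/C] holding=-
pre[unstack(C, D)]: on(C,D) ✓, clear(C) ✓, handempty ✓
all met → apply unstack(C, D)
after:  towers=[A/E/F/G; B; D] holding=C

towers=[A/E/F/G; B; D] holding=C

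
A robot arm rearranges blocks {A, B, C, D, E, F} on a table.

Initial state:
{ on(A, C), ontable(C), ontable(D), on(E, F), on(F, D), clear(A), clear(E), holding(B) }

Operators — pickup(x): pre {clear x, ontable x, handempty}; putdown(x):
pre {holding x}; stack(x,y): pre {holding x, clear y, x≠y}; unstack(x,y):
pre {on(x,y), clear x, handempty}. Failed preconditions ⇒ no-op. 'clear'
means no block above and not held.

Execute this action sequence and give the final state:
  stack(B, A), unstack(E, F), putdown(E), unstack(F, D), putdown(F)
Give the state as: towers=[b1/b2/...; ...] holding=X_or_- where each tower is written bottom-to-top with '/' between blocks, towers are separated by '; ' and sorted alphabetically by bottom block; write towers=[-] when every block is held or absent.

towers=[C/A/B; D; E; F] holding=-

step 1 (stack(B, A)): towers=[C/A/B; D/F/E] holding=-
step 2 (unstack(E, F)): towers=[C/A/B; D/F] holding=E
step 3 (putdown(E)): towers=[C/A/B; D/F; E] holding=-
step 4 (unstack(F, D)): towers=[C/A/B; D; E] holding=F
step 5 (putdown(F)): towers=[C/A/B; D; E; F] holding=-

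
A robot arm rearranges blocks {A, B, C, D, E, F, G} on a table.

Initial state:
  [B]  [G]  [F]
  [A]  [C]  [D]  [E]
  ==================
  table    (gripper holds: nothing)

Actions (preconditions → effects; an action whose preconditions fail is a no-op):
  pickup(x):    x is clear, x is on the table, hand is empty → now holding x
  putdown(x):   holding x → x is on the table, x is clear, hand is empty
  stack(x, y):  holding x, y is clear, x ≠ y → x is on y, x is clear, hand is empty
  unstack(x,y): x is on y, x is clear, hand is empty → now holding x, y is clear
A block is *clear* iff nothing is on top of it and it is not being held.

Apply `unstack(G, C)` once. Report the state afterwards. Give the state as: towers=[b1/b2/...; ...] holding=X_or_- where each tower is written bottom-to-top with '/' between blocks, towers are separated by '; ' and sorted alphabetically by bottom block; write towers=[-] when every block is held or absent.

before: towers=[A/B; C/G; D/F; E] holding=-
pre[unstack(G, C)]: on(G,C) ok, clear(G) ok, handempty ok
all met → apply unstack(G, C)
after:  towers=[A/B; C; D/F; E] holding=G

towers=[A/B; C; D/F; E] holding=G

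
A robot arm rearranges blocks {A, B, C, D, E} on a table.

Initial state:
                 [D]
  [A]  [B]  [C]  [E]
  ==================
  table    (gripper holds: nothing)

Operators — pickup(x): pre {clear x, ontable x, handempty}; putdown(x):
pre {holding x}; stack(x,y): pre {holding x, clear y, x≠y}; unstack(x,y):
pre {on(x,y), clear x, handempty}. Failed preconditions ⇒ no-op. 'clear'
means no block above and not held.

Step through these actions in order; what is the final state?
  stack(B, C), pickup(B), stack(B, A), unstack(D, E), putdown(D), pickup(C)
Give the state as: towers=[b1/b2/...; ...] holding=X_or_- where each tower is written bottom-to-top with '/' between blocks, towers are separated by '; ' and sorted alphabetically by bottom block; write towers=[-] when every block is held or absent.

towers=[A/B; D; E] holding=C

step 1 (stack(B, C)) [no-op]: towers=[A; B; C; E/D] holding=-
step 2 (pickup(B)): towers=[A; C; E/D] holding=B
step 3 (stack(B, A)): towers=[A/B; C; E/D] holding=-
step 4 (unstack(D, E)): towers=[A/B; C; E] holding=D
step 5 (putdown(D)): towers=[A/B; C; D; E] holding=-
step 6 (pickup(C)): towers=[A/B; D; E] holding=C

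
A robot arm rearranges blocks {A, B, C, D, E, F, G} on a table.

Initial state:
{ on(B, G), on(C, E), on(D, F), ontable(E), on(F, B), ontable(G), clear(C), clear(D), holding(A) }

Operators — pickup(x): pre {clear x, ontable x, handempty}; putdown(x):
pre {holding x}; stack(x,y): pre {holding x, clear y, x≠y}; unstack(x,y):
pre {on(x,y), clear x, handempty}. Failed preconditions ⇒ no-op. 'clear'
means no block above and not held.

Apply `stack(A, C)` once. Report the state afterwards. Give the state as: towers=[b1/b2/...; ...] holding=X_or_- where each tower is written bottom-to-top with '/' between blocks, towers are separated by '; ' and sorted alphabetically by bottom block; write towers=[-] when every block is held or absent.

towers=[E/C/A; G/B/F/D] holding=-

before: towers=[E/C; G/B/F/D] holding=A
pre[stack(A, C)]: holding(A) yes, clear(C) yes, A≠C yes
all met → apply stack(A, C)
after:  towers=[E/C/A; G/B/F/D] holding=-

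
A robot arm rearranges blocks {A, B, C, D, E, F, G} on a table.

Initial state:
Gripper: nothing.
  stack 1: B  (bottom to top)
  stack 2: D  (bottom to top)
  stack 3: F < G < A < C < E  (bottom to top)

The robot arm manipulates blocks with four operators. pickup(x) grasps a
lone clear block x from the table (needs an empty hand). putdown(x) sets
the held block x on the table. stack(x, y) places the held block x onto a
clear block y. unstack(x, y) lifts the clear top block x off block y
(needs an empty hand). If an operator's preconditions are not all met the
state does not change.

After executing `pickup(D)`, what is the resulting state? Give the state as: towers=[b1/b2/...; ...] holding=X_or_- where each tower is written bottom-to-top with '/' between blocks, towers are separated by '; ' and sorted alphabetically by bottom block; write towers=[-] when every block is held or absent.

towers=[B; F/G/A/C/E] holding=D

before: towers=[B; D; F/G/A/C/E] holding=-
pre[pickup(D)]: clear(D) ✓, ontable(D) ✓, handempty ✓
all met → apply pickup(D)
after:  towers=[B; F/G/A/C/E] holding=D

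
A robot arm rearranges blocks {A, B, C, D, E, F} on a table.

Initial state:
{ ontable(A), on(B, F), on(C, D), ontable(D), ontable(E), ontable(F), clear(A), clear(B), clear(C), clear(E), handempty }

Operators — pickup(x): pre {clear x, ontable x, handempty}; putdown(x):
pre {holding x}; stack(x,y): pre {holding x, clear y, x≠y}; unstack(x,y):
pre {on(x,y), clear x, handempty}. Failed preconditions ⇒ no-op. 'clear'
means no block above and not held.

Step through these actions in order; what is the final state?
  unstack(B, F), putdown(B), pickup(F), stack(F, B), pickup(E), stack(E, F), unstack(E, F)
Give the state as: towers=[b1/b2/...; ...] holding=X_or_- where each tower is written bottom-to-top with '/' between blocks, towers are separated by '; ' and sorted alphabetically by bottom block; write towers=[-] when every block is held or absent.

towers=[A; B/F; D/C] holding=E

step 1 (unstack(B, F)): towers=[A; D/C; E; F] holding=B
step 2 (putdown(B)): towers=[A; B; D/C; E; F] holding=-
step 3 (pickup(F)): towers=[A; B; D/C; E] holding=F
step 4 (stack(F, B)): towers=[A; B/F; D/C; E] holding=-
step 5 (pickup(E)): towers=[A; B/F; D/C] holding=E
step 6 (stack(E, F)): towers=[A; B/F/E; D/C] holding=-
step 7 (unstack(E, F)): towers=[A; B/F; D/C] holding=E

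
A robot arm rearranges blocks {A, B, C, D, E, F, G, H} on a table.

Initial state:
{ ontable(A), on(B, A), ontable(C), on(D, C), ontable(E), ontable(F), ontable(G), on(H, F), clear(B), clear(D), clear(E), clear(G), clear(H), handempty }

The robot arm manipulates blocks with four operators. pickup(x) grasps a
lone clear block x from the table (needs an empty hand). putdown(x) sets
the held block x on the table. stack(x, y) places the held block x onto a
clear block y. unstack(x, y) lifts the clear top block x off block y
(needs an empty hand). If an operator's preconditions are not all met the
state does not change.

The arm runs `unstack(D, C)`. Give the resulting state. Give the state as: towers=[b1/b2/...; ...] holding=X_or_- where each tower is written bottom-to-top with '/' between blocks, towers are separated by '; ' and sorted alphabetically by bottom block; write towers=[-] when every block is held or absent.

towers=[A/B; C; E; F/H; G] holding=D

before: towers=[A/B; C/D; E; F/H; G] holding=-
pre[unstack(D, C)]: on(D,C) ok, clear(D) ok, handempty ok
all met → apply unstack(D, C)
after:  towers=[A/B; C; E; F/H; G] holding=D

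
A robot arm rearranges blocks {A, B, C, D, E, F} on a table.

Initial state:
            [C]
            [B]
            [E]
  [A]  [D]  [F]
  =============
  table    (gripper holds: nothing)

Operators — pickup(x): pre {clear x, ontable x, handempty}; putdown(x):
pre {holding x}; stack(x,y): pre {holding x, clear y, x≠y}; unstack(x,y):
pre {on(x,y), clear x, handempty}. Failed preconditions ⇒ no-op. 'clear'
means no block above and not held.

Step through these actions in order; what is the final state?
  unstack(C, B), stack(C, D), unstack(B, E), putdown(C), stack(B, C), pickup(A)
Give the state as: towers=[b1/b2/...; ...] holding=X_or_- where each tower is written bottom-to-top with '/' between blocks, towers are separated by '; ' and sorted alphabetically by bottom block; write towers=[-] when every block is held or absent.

towers=[D/C/B; F/E] holding=A

step 1 (unstack(C, B)): towers=[A; D; F/E/B] holding=C
step 2 (stack(C, D)): towers=[A; D/C; F/E/B] holding=-
step 3 (unstack(B, E)): towers=[A; D/C; F/E] holding=B
step 4 (putdown(C)) [no-op]: towers=[A; D/C; F/E] holding=B
step 5 (stack(B, C)): towers=[A; D/C/B; F/E] holding=-
step 6 (pickup(A)): towers=[D/C/B; F/E] holding=A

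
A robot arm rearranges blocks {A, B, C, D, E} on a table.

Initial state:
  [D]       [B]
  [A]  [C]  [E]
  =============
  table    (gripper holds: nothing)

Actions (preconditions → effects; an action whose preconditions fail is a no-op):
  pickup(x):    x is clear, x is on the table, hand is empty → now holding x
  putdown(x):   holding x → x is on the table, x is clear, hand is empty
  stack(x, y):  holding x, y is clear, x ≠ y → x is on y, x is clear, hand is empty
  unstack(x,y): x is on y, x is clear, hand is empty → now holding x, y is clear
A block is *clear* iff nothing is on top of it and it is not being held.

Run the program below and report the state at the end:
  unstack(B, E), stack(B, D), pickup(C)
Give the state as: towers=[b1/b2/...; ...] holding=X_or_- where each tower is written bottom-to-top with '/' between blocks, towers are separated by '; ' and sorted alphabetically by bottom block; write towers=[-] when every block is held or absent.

towers=[A/D/B; E] holding=C

step 1 (unstack(B, E)): towers=[A/D; C; E] holding=B
step 2 (stack(B, D)): towers=[A/D/B; C; E] holding=-
step 3 (pickup(C)): towers=[A/D/B; E] holding=C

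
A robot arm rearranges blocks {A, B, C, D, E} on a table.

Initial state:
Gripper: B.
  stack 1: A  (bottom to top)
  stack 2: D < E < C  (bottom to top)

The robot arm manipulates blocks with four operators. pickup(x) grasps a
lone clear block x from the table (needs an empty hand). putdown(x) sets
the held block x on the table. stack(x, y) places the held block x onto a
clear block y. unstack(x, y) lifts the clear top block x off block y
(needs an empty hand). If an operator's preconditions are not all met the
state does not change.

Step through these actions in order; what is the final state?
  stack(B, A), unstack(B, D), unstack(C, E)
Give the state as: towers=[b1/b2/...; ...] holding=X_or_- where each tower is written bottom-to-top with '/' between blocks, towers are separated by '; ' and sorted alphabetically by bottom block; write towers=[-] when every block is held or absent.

towers=[A/B; D/E] holding=C

step 1 (stack(B, A)): towers=[A/B; D/E/C] holding=-
step 2 (unstack(B, D)) [no-op]: towers=[A/B; D/E/C] holding=-
step 3 (unstack(C, E)): towers=[A/B; D/E] holding=C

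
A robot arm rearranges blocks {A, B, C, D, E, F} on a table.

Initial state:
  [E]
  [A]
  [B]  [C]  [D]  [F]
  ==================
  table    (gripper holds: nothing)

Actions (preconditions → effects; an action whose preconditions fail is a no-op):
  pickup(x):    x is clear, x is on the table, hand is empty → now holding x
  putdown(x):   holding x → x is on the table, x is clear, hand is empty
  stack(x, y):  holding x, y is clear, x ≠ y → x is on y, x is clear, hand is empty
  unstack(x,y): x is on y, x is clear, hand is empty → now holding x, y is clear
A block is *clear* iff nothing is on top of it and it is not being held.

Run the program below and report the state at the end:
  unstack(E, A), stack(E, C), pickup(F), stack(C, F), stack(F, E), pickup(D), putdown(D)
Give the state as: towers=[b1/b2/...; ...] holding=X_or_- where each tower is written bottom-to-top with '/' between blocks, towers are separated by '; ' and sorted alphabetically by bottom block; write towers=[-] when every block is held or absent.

step 1 (unstack(E, A)): towers=[B/A; C; D; F] holding=E
step 2 (stack(E, C)): towers=[B/A; C/E; D; F] holding=-
step 3 (pickup(F)): towers=[B/A; C/E; D] holding=F
step 4 (stack(C, F)) [no-op]: towers=[B/A; C/E; D] holding=F
step 5 (stack(F, E)): towers=[B/A; C/E/F; D] holding=-
step 6 (pickup(D)): towers=[B/A; C/E/F] holding=D
step 7 (putdown(D)): towers=[B/A; C/E/F; D] holding=-

towers=[B/A; C/E/F; D] holding=-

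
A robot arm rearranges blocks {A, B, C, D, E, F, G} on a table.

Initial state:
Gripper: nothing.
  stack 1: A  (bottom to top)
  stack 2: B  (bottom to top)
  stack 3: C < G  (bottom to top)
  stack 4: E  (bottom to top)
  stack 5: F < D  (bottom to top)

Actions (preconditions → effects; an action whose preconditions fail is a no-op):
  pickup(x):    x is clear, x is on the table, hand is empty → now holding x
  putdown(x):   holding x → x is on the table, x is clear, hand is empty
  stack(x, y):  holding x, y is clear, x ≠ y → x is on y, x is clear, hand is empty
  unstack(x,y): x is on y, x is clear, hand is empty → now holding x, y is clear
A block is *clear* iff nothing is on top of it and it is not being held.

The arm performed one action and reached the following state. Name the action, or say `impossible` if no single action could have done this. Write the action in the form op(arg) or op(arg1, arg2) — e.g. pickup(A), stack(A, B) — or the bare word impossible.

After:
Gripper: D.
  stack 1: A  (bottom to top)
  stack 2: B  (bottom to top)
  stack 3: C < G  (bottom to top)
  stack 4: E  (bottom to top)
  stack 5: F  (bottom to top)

unstack(D, F)

target: towers=[A; B; C/G; E; F] holding=D
         pickup(B) → towers=[A; C/G; E; F/D] holding=B
     unstack(G, C) → towers=[A; B; C; E; F/D] holding=G
     unstack(D, F) → towers=[A; B; C/G; E; F] holding=D  ← match
         pickup(A) → towers=[B; C/G; E; F/D] holding=A
         pickup(E) → towers=[A; B; C/G; F/D] holding=E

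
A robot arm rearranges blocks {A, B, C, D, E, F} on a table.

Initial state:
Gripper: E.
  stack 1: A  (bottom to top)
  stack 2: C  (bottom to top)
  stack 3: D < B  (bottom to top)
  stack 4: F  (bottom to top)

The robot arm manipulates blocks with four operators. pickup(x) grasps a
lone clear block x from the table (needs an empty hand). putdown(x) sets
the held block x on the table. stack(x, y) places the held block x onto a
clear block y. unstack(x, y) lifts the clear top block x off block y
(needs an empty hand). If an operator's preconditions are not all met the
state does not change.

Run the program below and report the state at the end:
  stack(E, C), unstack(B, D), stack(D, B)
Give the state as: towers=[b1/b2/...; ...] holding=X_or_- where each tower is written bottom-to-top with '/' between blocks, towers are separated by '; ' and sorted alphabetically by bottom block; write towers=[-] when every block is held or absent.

towers=[A; C/E; D; F] holding=B

step 1 (stack(E, C)): towers=[A; C/E; D/B; F] holding=-
step 2 (unstack(B, D)): towers=[A; C/E; D; F] holding=B
step 3 (stack(D, B)) [no-op]: towers=[A; C/E; D; F] holding=B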